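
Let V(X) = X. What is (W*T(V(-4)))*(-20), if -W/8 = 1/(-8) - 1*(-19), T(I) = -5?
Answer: -15100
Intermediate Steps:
W = -151 (W = -8*(1/(-8) - 1*(-19)) = -8*(-1/8 + 19) = -8*151/8 = -151)
(W*T(V(-4)))*(-20) = -151*(-5)*(-20) = 755*(-20) = -15100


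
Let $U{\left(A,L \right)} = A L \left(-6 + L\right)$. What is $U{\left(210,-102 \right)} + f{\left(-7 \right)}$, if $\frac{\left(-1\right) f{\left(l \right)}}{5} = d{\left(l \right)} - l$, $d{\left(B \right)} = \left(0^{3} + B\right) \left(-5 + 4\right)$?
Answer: $2313290$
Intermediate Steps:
$U{\left(A,L \right)} = A L \left(-6 + L\right)$
$d{\left(B \right)} = - B$ ($d{\left(B \right)} = \left(0 + B\right) \left(-1\right) = B \left(-1\right) = - B$)
$f{\left(l \right)} = 10 l$ ($f{\left(l \right)} = - 5 \left(- l - l\right) = - 5 \left(- 2 l\right) = 10 l$)
$U{\left(210,-102 \right)} + f{\left(-7 \right)} = 210 \left(-102\right) \left(-6 - 102\right) + 10 \left(-7\right) = 210 \left(-102\right) \left(-108\right) - 70 = 2313360 - 70 = 2313290$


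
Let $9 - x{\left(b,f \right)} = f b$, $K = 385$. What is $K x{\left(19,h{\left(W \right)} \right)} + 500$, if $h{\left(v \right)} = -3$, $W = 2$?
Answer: $25910$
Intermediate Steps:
$x{\left(b,f \right)} = 9 - b f$ ($x{\left(b,f \right)} = 9 - f b = 9 - b f$)
$K x{\left(19,h{\left(W \right)} \right)} + 500 = 385 \left(9 - 19 \left(-3\right)\right) + 500 = 385 \left(9 + 57\right) + 500 = 385 \cdot 66 + 500 = 25410 + 500 = 25910$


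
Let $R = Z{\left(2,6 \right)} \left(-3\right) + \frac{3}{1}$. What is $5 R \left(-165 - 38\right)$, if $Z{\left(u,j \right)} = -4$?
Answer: $-15225$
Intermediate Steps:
$R = 15$ ($R = \left(-4\right) \left(-3\right) + \frac{3}{1} = 12 + 3 \cdot 1 = 12 + 3 = 15$)
$5 R \left(-165 - 38\right) = 5 \cdot 15 \left(-165 - 38\right) = 75 \left(-203\right) = -15225$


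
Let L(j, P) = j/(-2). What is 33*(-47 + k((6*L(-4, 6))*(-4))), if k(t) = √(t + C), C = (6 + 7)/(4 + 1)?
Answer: -1551 + 33*I*√1135/5 ≈ -1551.0 + 222.35*I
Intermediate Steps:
C = 13/5 ≈ 2.6000
L(j, P) = -j/2 (L(j, P) = j*(-½) = -j/2)
k(t) = √(13/5 + t) (k(t) = √(t + 13/5) = √(13/5 + t))
33*(-47 + k((6*L(-4, 6))*(-4))) = 33*(-47 + √(65 + 25*((6*(-½*(-4)))*(-4)))/5) = 33*(-47 + √(65 + 25*((6*2)*(-4)))/5) = 33*(-47 + √(65 + 25*(12*(-4)))/5) = 33*(-47 + √(65 + 25*(-48))/5) = 33*(-47 + √(65 - 1200)/5) = 33*(-47 + √(-1135)/5) = 33*(-47 + (I*√1135)/5) = 33*(-47 + I*√1135/5) = -1551 + 33*I*√1135/5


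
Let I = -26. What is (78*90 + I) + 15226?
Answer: 22220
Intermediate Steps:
(78*90 + I) + 15226 = (78*90 - 26) + 15226 = (7020 - 26) + 15226 = 6994 + 15226 = 22220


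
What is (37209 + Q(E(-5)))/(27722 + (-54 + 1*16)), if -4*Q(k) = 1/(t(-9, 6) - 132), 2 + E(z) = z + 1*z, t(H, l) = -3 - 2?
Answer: 20390533/15170832 ≈ 1.3441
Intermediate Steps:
t(H, l) = -5
E(z) = -2 + 2*z (E(z) = -2 + (z + 1*z) = -2 + (z + z) = -2 + 2*z)
Q(k) = 1/548 (Q(k) = -1/(4*(-5 - 132)) = -¼/(-137) = -¼*(-1/137) = 1/548)
(37209 + Q(E(-5)))/(27722 + (-54 + 1*16)) = (37209 + 1/548)/(27722 + (-54 + 1*16)) = 20390533/(548*(27722 + (-54 + 16))) = 20390533/(548*(27722 - 38)) = (20390533/548)/27684 = (20390533/548)*(1/27684) = 20390533/15170832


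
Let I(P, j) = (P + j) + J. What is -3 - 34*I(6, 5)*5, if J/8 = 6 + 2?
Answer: -12753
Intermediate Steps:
J = 64 (J = 8*(6 + 2) = 8*8 = 64)
I(P, j) = 64 + P + j (I(P, j) = (P + j) + 64 = 64 + P + j)
-3 - 34*I(6, 5)*5 = -3 - 34*(64 + 6 + 5)*5 = -3 - 2550*5 = -3 - 34*375 = -3 - 12750 = -12753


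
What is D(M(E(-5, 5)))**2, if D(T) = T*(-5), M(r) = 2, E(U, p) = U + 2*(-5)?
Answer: 100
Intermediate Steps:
E(U, p) = -10 + U (E(U, p) = U - 10 = -10 + U)
D(T) = -5*T
D(M(E(-5, 5)))**2 = (-5*2)**2 = (-10)**2 = 100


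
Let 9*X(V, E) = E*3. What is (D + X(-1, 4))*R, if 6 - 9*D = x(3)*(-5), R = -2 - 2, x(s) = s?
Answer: -44/3 ≈ -14.667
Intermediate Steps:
X(V, E) = E/3 (X(V, E) = (E*3)/9 = (3*E)/9 = E/3)
R = -4
D = 7/3 (D = ⅔ - (-5)/3 = ⅔ - ⅑*(-15) = ⅔ + 5/3 = 7/3 ≈ 2.3333)
(D + X(-1, 4))*R = (7/3 + (⅓)*4)*(-4) = (7/3 + 4/3)*(-4) = (11/3)*(-4) = -44/3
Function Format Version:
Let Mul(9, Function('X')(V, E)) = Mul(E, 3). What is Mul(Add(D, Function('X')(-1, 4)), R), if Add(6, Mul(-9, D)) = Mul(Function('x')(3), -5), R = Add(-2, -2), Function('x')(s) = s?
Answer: Rational(-44, 3) ≈ -14.667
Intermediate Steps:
Function('X')(V, E) = Mul(Rational(1, 3), E) (Function('X')(V, E) = Mul(Rational(1, 9), Mul(E, 3)) = Mul(Rational(1, 9), Mul(3, E)) = Mul(Rational(1, 3), E))
R = -4
D = Rational(7, 3) (D = Add(Rational(2, 3), Mul(Rational(-1, 9), Mul(3, -5))) = Add(Rational(2, 3), Mul(Rational(-1, 9), -15)) = Add(Rational(2, 3), Rational(5, 3)) = Rational(7, 3) ≈ 2.3333)
Mul(Add(D, Function('X')(-1, 4)), R) = Mul(Add(Rational(7, 3), Mul(Rational(1, 3), 4)), -4) = Mul(Add(Rational(7, 3), Rational(4, 3)), -4) = Mul(Rational(11, 3), -4) = Rational(-44, 3)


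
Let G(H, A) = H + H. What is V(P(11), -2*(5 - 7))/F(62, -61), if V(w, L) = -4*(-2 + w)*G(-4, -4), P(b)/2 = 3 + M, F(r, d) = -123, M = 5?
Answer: -448/123 ≈ -3.6423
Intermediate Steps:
G(H, A) = 2*H
P(b) = 16 (P(b) = 2*(3 + 5) = 2*8 = 16)
V(w, L) = -64 + 32*w (V(w, L) = -4*(-2 + w)*2*(-4) = -4*(-2 + w)*(-8) = -4*(16 - 8*w) = -64 + 32*w)
V(P(11), -2*(5 - 7))/F(62, -61) = (-64 + 32*16)/(-123) = (-64 + 512)*(-1/123) = 448*(-1/123) = -448/123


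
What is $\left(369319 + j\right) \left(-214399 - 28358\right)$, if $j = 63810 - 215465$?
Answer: $-52839459648$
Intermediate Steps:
$j = -151655$ ($j = 63810 - 215465 = -151655$)
$\left(369319 + j\right) \left(-214399 - 28358\right) = \left(369319 - 151655\right) \left(-214399 - 28358\right) = 217664 \left(-242757\right) = -52839459648$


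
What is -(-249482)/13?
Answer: 249482/13 ≈ 19191.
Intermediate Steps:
-(-249482)/13 = -3158*(-79/13) = 249482/13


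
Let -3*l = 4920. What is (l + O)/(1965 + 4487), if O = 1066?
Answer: -287/3226 ≈ -0.088965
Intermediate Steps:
l = -1640 (l = -1/3*4920 = -1640)
(l + O)/(1965 + 4487) = (-1640 + 1066)/(1965 + 4487) = -574/6452 = -574*1/6452 = -287/3226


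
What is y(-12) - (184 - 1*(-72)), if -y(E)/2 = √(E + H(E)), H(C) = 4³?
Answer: -256 - 4*√13 ≈ -270.42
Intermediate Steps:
H(C) = 64
y(E) = -2*√(64 + E) (y(E) = -2*√(E + 64) = -2*√(64 + E))
y(-12) - (184 - 1*(-72)) = -2*√(64 - 12) - (184 - 1*(-72)) = -4*√13 - (184 + 72) = -4*√13 - 1*256 = -4*√13 - 256 = -256 - 4*√13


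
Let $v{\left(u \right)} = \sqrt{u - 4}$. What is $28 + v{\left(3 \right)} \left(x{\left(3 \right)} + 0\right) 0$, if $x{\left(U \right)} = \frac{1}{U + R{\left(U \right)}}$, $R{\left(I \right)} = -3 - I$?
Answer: $28$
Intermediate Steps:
$v{\left(u \right)} = \sqrt{-4 + u}$
$x{\left(U \right)} = - \frac{1}{3}$ ($x{\left(U \right)} = \frac{1}{U - \left(3 + U\right)} = \frac{1}{-3} = - \frac{1}{3}$)
$28 + v{\left(3 \right)} \left(x{\left(3 \right)} + 0\right) 0 = 28 + \sqrt{-4 + 3} \left(- \frac{1}{3} + 0\right) 0 = 28 + \sqrt{-1} \left(\left(- \frac{1}{3}\right) 0\right) = 28 + i 0 = 28 + 0 = 28$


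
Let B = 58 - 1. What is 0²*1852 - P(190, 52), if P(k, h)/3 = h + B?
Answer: -327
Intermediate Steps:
B = 57
P(k, h) = 171 + 3*h (P(k, h) = 3*(h + 57) = 3*(57 + h) = 171 + 3*h)
0²*1852 - P(190, 52) = 0²*1852 - (171 + 3*52) = 0*1852 - (171 + 156) = 0 - 1*327 = 0 - 327 = -327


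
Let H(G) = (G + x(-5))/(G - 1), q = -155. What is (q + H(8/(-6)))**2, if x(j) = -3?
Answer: 1149184/49 ≈ 23453.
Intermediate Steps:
H(G) = (-3 + G)/(-1 + G) (H(G) = (G - 3)/(G - 1) = (-3 + G)/(-1 + G))
(q + H(8/(-6)))**2 = (-155 + (-3 + 8/(-6))/(-1 + 8/(-6)))**2 = (-155 + (-3 + 8*(-1/6))/(-1 + 8*(-1/6)))**2 = (-155 + (-3 - 4/3)/(-1 - 4/3))**2 = (-155 - 13/3/(-7/3))**2 = (-155 - 3/7*(-13/3))**2 = (-155 + 13/7)**2 = (-1072/7)**2 = 1149184/49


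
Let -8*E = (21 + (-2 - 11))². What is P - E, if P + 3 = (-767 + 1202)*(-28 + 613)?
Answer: 254480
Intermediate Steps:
P = 254472 (P = -3 + (-767 + 1202)*(-28 + 613) = -3 + 435*585 = -3 + 254475 = 254472)
E = -8 (E = -(21 + (-2 - 11))²/8 = -(21 - 13)²/8 = -⅛*8² = -⅛*64 = -8)
P - E = 254472 - 1*(-8) = 254472 + 8 = 254480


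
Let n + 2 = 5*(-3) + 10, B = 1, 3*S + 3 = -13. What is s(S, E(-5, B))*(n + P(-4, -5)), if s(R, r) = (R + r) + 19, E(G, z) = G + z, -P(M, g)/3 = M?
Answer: 145/3 ≈ 48.333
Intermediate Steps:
S = -16/3 (S = -1 + (1/3)*(-13) = -1 - 13/3 = -16/3 ≈ -5.3333)
P(M, g) = -3*M
n = -7 (n = -2 + (5*(-3) + 10) = -2 + (-15 + 10) = -2 - 5 = -7)
s(R, r) = 19 + R + r
s(S, E(-5, B))*(n + P(-4, -5)) = (19 - 16/3 + (-5 + 1))*(-7 - 3*(-4)) = (19 - 16/3 - 4)*(-7 + 12) = (29/3)*5 = 145/3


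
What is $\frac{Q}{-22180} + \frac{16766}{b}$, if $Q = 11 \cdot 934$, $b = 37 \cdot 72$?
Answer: $\frac{43062493}{7385940} \approx 5.8303$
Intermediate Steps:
$b = 2664$
$Q = 10274$
$\frac{Q}{-22180} + \frac{16766}{b} = \frac{10274}{-22180} + \frac{16766}{2664} = 10274 \left(- \frac{1}{22180}\right) + 16766 \cdot \frac{1}{2664} = - \frac{5137}{11090} + \frac{8383}{1332} = \frac{43062493}{7385940}$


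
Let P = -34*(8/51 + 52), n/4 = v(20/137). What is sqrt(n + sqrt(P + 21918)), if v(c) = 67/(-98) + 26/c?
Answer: sqrt(7824060 + 3675*sqrt(181302))/105 ≈ 29.182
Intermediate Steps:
v(c) = -67/98 + 26/c (v(c) = 67*(-1/98) + 26/c = -67/98 + 26/c)
n = 173868/245 (n = 4*(-67/98 + 26/((20/137))) = 4*(-67/98 + 26/((20*(1/137)))) = 4*(-67/98 + 26/(20/137)) = 4*(-67/98 + 26*(137/20)) = 4*(-67/98 + 1781/10) = 4*(43467/245) = 173868/245 ≈ 709.67)
P = -5320/3 (P = -34*(8*(1/51) + 52) = -34*(8/51 + 52) = -34*2660/51 = -5320/3 ≈ -1773.3)
sqrt(n + sqrt(P + 21918)) = sqrt(173868/245 + sqrt(-5320/3 + 21918)) = sqrt(173868/245 + sqrt(60434/3)) = sqrt(173868/245 + sqrt(181302)/3)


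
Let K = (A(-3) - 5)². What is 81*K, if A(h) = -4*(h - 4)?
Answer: 42849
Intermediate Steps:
A(h) = 16 - 4*h (A(h) = -4*(-4 + h) = 16 - 4*h)
K = 529 (K = ((16 - 4*(-3)) - 5)² = ((16 + 12) - 5)² = (28 - 5)² = 23² = 529)
81*K = 81*529 = 42849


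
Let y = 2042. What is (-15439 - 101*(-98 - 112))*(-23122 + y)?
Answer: -121652680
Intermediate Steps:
(-15439 - 101*(-98 - 112))*(-23122 + y) = (-15439 - 101*(-98 - 112))*(-23122 + 2042) = (-15439 - 101*(-210))*(-21080) = (-15439 + 21210)*(-21080) = 5771*(-21080) = -121652680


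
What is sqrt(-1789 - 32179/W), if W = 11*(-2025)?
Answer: 2*I*sqrt(109498939)/495 ≈ 42.279*I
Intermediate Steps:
W = -22275
sqrt(-1789 - 32179/W) = sqrt(-1789 - 32179/(-22275)) = sqrt(-1789 - 32179*(-1/22275)) = sqrt(-1789 + 32179/22275) = sqrt(-39817796/22275) = 2*I*sqrt(109498939)/495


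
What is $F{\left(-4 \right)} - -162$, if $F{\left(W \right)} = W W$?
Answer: $178$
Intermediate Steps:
$F{\left(W \right)} = W^{2}$
$F{\left(-4 \right)} - -162 = \left(-4\right)^{2} - -162 = 16 + 162 = 178$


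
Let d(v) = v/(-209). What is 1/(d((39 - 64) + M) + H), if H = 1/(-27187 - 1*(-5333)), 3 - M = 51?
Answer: 4567486/1595133 ≈ 2.8634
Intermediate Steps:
M = -48 (M = 3 - 1*51 = 3 - 51 = -48)
d(v) = -v/209 (d(v) = v*(-1/209) = -v/209)
H = -1/21854 (H = 1/(-27187 + 5333) = 1/(-21854) = -1/21854 ≈ -4.5758e-5)
1/(d((39 - 64) + M) + H) = 1/(-((39 - 64) - 48)/209 - 1/21854) = 1/(-(-25 - 48)/209 - 1/21854) = 1/(-1/209*(-73) - 1/21854) = 1/(73/209 - 1/21854) = 1/(1595133/4567486) = 4567486/1595133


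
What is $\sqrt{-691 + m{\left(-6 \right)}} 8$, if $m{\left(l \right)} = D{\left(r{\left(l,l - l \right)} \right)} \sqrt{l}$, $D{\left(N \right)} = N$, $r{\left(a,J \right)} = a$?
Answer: $8 \sqrt{-691 - 6 i \sqrt{6}} \approx 2.2363 - 210.31 i$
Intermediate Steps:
$m{\left(l \right)} = l^{\frac{3}{2}}$ ($m{\left(l \right)} = l \sqrt{l} = l^{\frac{3}{2}}$)
$\sqrt{-691 + m{\left(-6 \right)}} 8 = \sqrt{-691 + \left(-6\right)^{\frac{3}{2}}} \cdot 8 = \sqrt{-691 - 6 i \sqrt{6}} \cdot 8 = 8 \sqrt{-691 - 6 i \sqrt{6}}$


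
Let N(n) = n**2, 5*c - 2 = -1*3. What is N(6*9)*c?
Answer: -2916/5 ≈ -583.20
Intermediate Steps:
c = -1/5 (c = 2/5 + (-1*3)/5 = 2/5 + (1/5)*(-3) = 2/5 - 3/5 = -1/5 ≈ -0.20000)
N(6*9)*c = (6*9)**2*(-1/5) = 54**2*(-1/5) = 2916*(-1/5) = -2916/5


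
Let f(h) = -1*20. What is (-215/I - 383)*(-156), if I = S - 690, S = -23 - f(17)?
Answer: 13790608/231 ≈ 59700.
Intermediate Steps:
f(h) = -20
S = -3 (S = -23 - 1*(-20) = -23 + 20 = -3)
I = -693 (I = -3 - 690 = -693)
(-215/I - 383)*(-156) = (-215/(-693) - 383)*(-156) = (-215*(-1/693) - 383)*(-156) = (215/693 - 383)*(-156) = -265204/693*(-156) = 13790608/231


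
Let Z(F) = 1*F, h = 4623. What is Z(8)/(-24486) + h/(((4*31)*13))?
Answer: 56592941/19735716 ≈ 2.8675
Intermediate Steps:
Z(F) = F
Z(8)/(-24486) + h/(((4*31)*13)) = 8/(-24486) + 4623/(((4*31)*13)) = 8*(-1/24486) + 4623/((124*13)) = -4/12243 + 4623/1612 = 56592941/19735716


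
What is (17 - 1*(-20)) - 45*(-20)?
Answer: 937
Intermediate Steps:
(17 - 1*(-20)) - 45*(-20) = (17 + 20) + 900 = 37 + 900 = 937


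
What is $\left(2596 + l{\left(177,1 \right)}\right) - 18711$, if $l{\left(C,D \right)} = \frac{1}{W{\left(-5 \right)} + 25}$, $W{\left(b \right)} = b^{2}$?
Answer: $- \frac{805749}{50} \approx -16115.0$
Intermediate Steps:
$l{\left(C,D \right)} = \frac{1}{50}$ ($l{\left(C,D \right)} = \frac{1}{\left(-5\right)^{2} + 25} = \frac{1}{25 + 25} = \frac{1}{50}$)
$\left(2596 + l{\left(177,1 \right)}\right) - 18711 = \left(2596 + \frac{1}{50}\right) - 18711 = \frac{129801}{50} - 18711 = - \frac{805749}{50}$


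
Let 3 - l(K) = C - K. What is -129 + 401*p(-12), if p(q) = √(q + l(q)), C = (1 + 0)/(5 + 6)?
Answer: -129 + 802*I*√638/11 ≈ -129.0 + 1841.6*I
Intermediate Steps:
C = 1/11 ≈ 0.090909
l(K) = 32/11 + K (l(K) = 3 - (1/11 - K) = 3 + (-1/11 + K) = 32/11 + K)
p(q) = √(32/11 + 2*q) (p(q) = √(q + (32/11 + q)) = √(32/11 + 2*q))
-129 + 401*p(-12) = -129 + 401*(√(352 + 242*(-12))/11) = -129 + 401*(√(352 - 2904)/11) = -129 + 401*(√(-2552)/11) = -129 + 401*((2*I*√638)/11) = -129 + 401*(2*I*√638/11) = -129 + 802*I*√638/11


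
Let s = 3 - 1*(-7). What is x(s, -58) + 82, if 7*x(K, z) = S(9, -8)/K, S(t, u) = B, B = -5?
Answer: 1147/14 ≈ 81.929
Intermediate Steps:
S(t, u) = -5
s = 10 (s = 3 + 7 = 10)
x(K, z) = -5/(7*K) (x(K, z) = (-5/K)/7 = -5/(7*K))
x(s, -58) + 82 = -5/7/10 + 82 = -5/7*⅒ + 82 = -1/14 + 82 = 1147/14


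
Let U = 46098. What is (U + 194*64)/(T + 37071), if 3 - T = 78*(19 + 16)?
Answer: 29257/17172 ≈ 1.7038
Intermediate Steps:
T = -2727 (T = 3 - 78*(19 + 16) = 3 - 78*35 = 3 - 1*2730 = 3 - 2730 = -2727)
(U + 194*64)/(T + 37071) = (46098 + 194*64)/(-2727 + 37071) = (46098 + 12416)/34344 = 58514*(1/34344) = 29257/17172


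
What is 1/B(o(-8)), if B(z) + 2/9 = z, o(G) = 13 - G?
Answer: 9/187 ≈ 0.048128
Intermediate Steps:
B(z) = -2/9 + z
1/B(o(-8)) = 1/(-2/9 + (13 - 1*(-8))) = 1/(-2/9 + (13 + 8)) = 1/(-2/9 + 21) = 1/(187/9) = 9/187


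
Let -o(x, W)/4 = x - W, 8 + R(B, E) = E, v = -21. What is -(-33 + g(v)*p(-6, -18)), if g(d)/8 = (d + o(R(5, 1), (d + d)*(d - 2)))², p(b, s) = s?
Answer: 2157788337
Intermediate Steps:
R(B, E) = -8 + E
o(x, W) = -4*x + 4*W (o(x, W) = -4*(x - W) = -4*x + 4*W)
g(d) = 8*(28 + d + 8*d*(-2 + d))² (g(d) = 8*(d + (-4*(-8 + 1) + 4*((d + d)*(d - 2))))² = 8*(d + (-4*(-7) + 4*((2*d)*(-2 + d))))² = 8*(d + (28 + 4*(2*d*(-2 + d))))² = 8*(d + (28 + 8*d*(-2 + d)))² = 8*(28 + d + 8*d*(-2 + d))²)
-(-33 + g(v)*p(-6, -18)) = -(-33 + (8*(28 - 21 + 8*(-21)*(-2 - 21))²)*(-18)) = -(-33 + (8*(28 - 21 + 8*(-21)*(-23))²)*(-18)) = -(-33 + (8*(28 - 21 + 3864)²)*(-18)) = -(-33 + (8*3871²)*(-18)) = -(-33 + (8*14984641)*(-18)) = -(-33 + 119877128*(-18)) = -(-33 - 2157788304) = -1*(-2157788337) = 2157788337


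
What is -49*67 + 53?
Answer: -3230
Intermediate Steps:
-49*67 + 53 = -3283 + 53 = -3230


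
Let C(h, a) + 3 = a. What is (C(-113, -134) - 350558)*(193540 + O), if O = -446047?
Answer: 88552942365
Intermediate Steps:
C(h, a) = -3 + a
(C(-113, -134) - 350558)*(193540 + O) = ((-3 - 134) - 350558)*(193540 - 446047) = (-137 - 350558)*(-252507) = -350695*(-252507) = 88552942365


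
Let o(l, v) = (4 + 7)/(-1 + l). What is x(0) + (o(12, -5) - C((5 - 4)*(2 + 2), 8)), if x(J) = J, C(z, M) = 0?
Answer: 1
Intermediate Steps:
o(l, v) = 11/(-1 + l)
x(0) + (o(12, -5) - C((5 - 4)*(2 + 2), 8)) = 0 + (11/(-1 + 12) - 1*0) = 0 + (11/11 + 0) = 0 + (11*(1/11) + 0) = 0 + (1 + 0) = 0 + 1 = 1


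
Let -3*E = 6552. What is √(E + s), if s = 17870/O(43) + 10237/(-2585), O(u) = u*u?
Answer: 3*I*√2990420664495/111155 ≈ 46.672*I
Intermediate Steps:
O(u) = u²
E = -2184 (E = -⅓*6552 = -2184)
s = 27265737/4779665 (s = 17870/(43²) + 10237/(-2585) = 17870/1849 + 10237*(-1/2585) = 17870*(1/1849) - 10237/2585 = 17870/1849 - 10237/2585 = 27265737/4779665 ≈ 5.7045)
√(E + s) = √(-2184 + 27265737/4779665) = √(-10411522623/4779665) = 3*I*√2990420664495/111155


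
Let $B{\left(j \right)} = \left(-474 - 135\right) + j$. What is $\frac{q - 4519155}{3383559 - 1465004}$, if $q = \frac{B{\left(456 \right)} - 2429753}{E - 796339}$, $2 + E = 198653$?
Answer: $- \frac{1350521141867}{573348650420} \approx -2.3555$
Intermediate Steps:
$E = 198651$ ($E = -2 + 198653 = 198651$)
$B{\left(j \right)} = -609 + j$
$q = \frac{1214953}{298844}$ ($q = \frac{\left(-609 + 456\right) - 2429753}{198651 - 796339} = \frac{-153 - 2429753}{-597688} = \left(-2429906\right) \left(- \frac{1}{597688}\right) = \frac{1214953}{298844} \approx 4.0655$)
$\frac{q - 4519155}{3383559 - 1465004} = \frac{\frac{1214953}{298844} - 4519155}{3383559 - 1465004} = - \frac{1350521141867}{298844 \cdot 1918555} = \left(- \frac{1350521141867}{298844}\right) \frac{1}{1918555} = - \frac{1350521141867}{573348650420}$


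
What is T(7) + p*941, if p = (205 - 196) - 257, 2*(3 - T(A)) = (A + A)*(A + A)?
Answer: -233463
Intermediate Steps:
T(A) = 3 - 2*A² (T(A) = 3 - (A + A)*(A + A)/2 = 3 - 2*A*2*A/2 = 3 - 2*A²)
p = -248 (p = 9 - 257 = -248)
T(7) + p*941 = (3 - 2*7²) - 248*941 = (3 - 2*49) - 233368 = (3 - 98) - 233368 = -95 - 233368 = -233463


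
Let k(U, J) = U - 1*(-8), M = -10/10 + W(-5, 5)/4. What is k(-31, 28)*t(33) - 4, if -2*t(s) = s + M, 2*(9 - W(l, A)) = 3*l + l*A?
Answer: 3579/8 ≈ 447.38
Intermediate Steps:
W(l, A) = 9 - 3*l/2 - A*l/2 (W(l, A) = 9 - (3*l + l*A)/2 = 9 - (3*l + A*l)/2 = 9 + (-3*l/2 - A*l/2) = 9 - 3*l/2 - A*l/2)
M = 25/4 (M = -10/10 + (9 - 3/2*(-5) - 1/2*5*(-5))/4 = -10*1/10 + (9 + 15/2 + 25/2)*(1/4) = -1 + 29*(1/4) = -1 + 29/4 = 25/4 ≈ 6.2500)
k(U, J) = 8 + U (k(U, J) = U + 8 = 8 + U)
t(s) = -25/8 - s/2 (t(s) = -(s + 25/4)/2 = -(25/4 + s)/2 = -25/8 - s/2)
k(-31, 28)*t(33) - 4 = (8 - 31)*(-25/8 - 1/2*33) - 4 = -23*(-25/8 - 33/2) - 4 = -23*(-157/8) - 4 = 3611/8 - 4 = 3579/8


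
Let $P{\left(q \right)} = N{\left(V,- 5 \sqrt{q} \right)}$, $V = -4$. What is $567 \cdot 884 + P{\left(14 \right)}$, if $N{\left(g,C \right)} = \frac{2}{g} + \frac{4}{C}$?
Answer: $\frac{1002455}{2} - \frac{2 \sqrt{14}}{35} \approx 5.0123 \cdot 10^{5}$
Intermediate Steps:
$P{\left(q \right)} = - \frac{1}{2} - \frac{4}{5 \sqrt{q}}$ ($P{\left(q \right)} = \frac{2}{-4} + \frac{4}{\left(-5\right) \sqrt{q}} = 2 \left(- \frac{1}{4}\right) + 4 \left(- \frac{1}{5 \sqrt{q}}\right) = - \frac{1}{2} - \frac{4}{5 \sqrt{q}}$)
$567 \cdot 884 + P{\left(14 \right)} = 567 \cdot 884 - \left(\frac{1}{2} + \frac{4}{5 \sqrt{14}}\right) = 501228 - \left(\frac{1}{2} + \frac{4 \frac{\sqrt{14}}{14}}{5}\right) = 501228 - \left(\frac{1}{2} + \frac{2 \sqrt{14}}{35}\right) = \frac{1002455}{2} - \frac{2 \sqrt{14}}{35}$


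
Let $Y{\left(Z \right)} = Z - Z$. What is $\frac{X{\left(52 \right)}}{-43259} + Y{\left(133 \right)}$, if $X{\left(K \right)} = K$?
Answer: $- \frac{52}{43259} \approx -0.0012021$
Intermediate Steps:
$Y{\left(Z \right)} = 0$
$\frac{X{\left(52 \right)}}{-43259} + Y{\left(133 \right)} = \frac{52}{-43259} + 0 = 52 \left(- \frac{1}{43259}\right) + 0 = - \frac{52}{43259} + 0 = - \frac{52}{43259}$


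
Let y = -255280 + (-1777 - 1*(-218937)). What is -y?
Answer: 38120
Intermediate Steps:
y = -38120 (y = -255280 + (-1777 + 218937) = -255280 + 217160 = -38120)
-y = -1*(-38120) = 38120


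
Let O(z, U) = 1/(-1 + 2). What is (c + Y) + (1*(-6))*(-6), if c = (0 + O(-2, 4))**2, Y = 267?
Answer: 304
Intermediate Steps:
O(z, U) = 1 (O(z, U) = 1/1 = 1)
c = 1 (c = (0 + 1)**2 = 1**2 = 1)
(c + Y) + (1*(-6))*(-6) = (1 + 267) + (1*(-6))*(-6) = 268 - 6*(-6) = 268 + 36 = 304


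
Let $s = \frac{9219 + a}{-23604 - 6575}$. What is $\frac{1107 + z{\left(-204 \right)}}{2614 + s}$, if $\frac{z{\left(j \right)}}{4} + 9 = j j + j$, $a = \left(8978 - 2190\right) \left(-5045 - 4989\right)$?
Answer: $\frac{239591081}{6999499} \approx 34.23$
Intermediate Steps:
$a = -68110792$ ($a = 6788 \left(-10034\right) = -68110792$)
$z{\left(j \right)} = -36 + 4 j + 4 j^{2}$ ($z{\left(j \right)} = -36 + 4 \left(j j + j\right) = -36 + 4 \left(j^{2} + j\right) = -36 + 4 \left(j + j^{2}\right) = -36 + \left(4 j + 4 j^{2}\right) = -36 + 4 j + 4 j^{2}$)
$s = \frac{68101573}{30179}$ ($s = \frac{9219 - 68110792}{-23604 - 6575} = - \frac{68101573}{-30179} = \left(-68101573\right) \left(- \frac{1}{30179}\right) = \frac{68101573}{30179} \approx 2256.6$)
$\frac{1107 + z{\left(-204 \right)}}{2614 + s} = \frac{1107 + \left(-36 + 4 \left(-204\right) + 4 \left(-204\right)^{2}\right)}{2614 + \frac{68101573}{30179}} = \frac{1107 - -165612}{\frac{146989479}{30179}} = \left(1107 - -165612\right) \frac{30179}{146989479} = \left(1107 + 165612\right) \frac{30179}{146989479} = 166719 \cdot \frac{30179}{146989479} = \frac{239591081}{6999499}$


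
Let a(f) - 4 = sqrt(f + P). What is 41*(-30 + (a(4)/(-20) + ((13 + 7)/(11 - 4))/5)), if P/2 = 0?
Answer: -85321/70 ≈ -1218.9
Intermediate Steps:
P = 0 (P = 2*0 = 0)
a(f) = 4 + sqrt(f) (a(f) = 4 + sqrt(f + 0) = 4 + sqrt(f))
41*(-30 + (a(4)/(-20) + ((13 + 7)/(11 - 4))/5)) = 41*(-30 + ((4 + sqrt(4))/(-20) + ((13 + 7)/(11 - 4))/5)) = 41*(-30 + ((4 + 2)*(-1/20) + (20/7)*(1/5))) = 41*(-30 + (6*(-1/20) + (20*(1/7))*(1/5))) = 41*(-30 + (-3/10 + (20/7)*(1/5))) = 41*(-30 + (-3/10 + 4/7)) = 41*(-30 + 19/70) = 41*(-2081/70) = -85321/70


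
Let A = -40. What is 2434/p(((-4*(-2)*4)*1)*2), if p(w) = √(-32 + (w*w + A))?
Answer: 1217*√1006/1006 ≈ 38.370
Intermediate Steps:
p(w) = √(-72 + w²) (p(w) = √(-32 + (w*w - 40)) = √(-32 + (w² - 40)) = √(-32 + (-40 + w²)) = √(-72 + w²))
2434/p(((-4*(-2)*4)*1)*2) = 2434/(√(-72 + (((-4*(-2)*4)*1)*2)²)) = 2434/(√(-72 + (((8*4)*1)*2)²)) = 2434/(√(-72 + ((32*1)*2)²)) = 2434/(√(-72 + (32*2)²)) = 2434/(√(-72 + 64²)) = 2434/(√(-72 + 4096)) = 2434/(√4024) = 2434/((2*√1006)) = 2434*(√1006/2012) = 1217*√1006/1006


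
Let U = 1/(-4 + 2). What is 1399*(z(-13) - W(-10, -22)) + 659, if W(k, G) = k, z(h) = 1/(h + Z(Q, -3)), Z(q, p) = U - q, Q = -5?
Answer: 246235/17 ≈ 14484.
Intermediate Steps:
U = -½ (U = 1/(-2) = -½ ≈ -0.50000)
Z(q, p) = -½ - q
z(h) = 1/(9/2 + h) (z(h) = 1/(h + (-½ - 1*(-5))) = 1/(h + (-½ + 5)) = 1/(h + 9/2) = 1/(9/2 + h))
1399*(z(-13) - W(-10, -22)) + 659 = 1399*(2/(9 + 2*(-13)) - 1*(-10)) + 659 = 1399*(2/(9 - 26) + 10) + 659 = 1399*(2/(-17) + 10) + 659 = 1399*(2*(-1/17) + 10) + 659 = 1399*(-2/17 + 10) + 659 = 1399*(168/17) + 659 = 235032/17 + 659 = 246235/17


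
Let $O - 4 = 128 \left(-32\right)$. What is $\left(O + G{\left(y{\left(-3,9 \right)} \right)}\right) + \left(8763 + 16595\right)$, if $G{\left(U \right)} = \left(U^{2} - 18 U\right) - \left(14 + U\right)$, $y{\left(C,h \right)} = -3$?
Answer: $21318$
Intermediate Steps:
$G{\left(U \right)} = -14 + U^{2} - 19 U$
$O = -4092$ ($O = 4 + 128 \left(-32\right) = 4 - 4096 = -4092$)
$\left(O + G{\left(y{\left(-3,9 \right)} \right)}\right) + \left(8763 + 16595\right) = \left(-4092 - \left(-43 - 9\right)\right) + \left(8763 + 16595\right) = \left(-4092 + \left(-14 + 9 + 57\right)\right) + 25358 = \left(-4092 + 52\right) + 25358 = -4040 + 25358 = 21318$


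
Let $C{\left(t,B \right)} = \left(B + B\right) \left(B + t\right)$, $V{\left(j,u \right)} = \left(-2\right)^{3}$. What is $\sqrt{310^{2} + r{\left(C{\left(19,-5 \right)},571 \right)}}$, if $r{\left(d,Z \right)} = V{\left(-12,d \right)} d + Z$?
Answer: $\sqrt{97791} \approx 312.72$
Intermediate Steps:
$V{\left(j,u \right)} = -8$
$C{\left(t,B \right)} = 2 B \left(B + t\right)$
$r{\left(d,Z \right)} = Z - 8 d$ ($r{\left(d,Z \right)} = - 8 d + Z = Z - 8 d$)
$\sqrt{310^{2} + r{\left(C{\left(19,-5 \right)},571 \right)}} = \sqrt{310^{2} - \left(-571 + 8 \cdot 2 \left(-5\right) \left(-5 + 19\right)\right)} = \sqrt{96100 - \left(-571 + 8 \cdot 2 \left(-5\right) 14\right)} = \sqrt{96100 + \left(571 - -1120\right)} = \sqrt{96100 + \left(571 + 1120\right)} = \sqrt{96100 + 1691} = \sqrt{97791}$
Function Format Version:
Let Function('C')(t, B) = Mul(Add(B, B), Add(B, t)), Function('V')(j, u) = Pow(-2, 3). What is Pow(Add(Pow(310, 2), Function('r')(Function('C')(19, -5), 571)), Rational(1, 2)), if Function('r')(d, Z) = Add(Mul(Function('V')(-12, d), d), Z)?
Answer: Pow(97791, Rational(1, 2)) ≈ 312.72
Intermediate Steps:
Function('V')(j, u) = -8
Function('C')(t, B) = Mul(2, B, Add(B, t)) (Function('C')(t, B) = Mul(Mul(2, B), Add(B, t)) = Mul(2, B, Add(B, t)))
Function('r')(d, Z) = Add(Z, Mul(-8, d)) (Function('r')(d, Z) = Add(Mul(-8, d), Z) = Add(Z, Mul(-8, d)))
Pow(Add(Pow(310, 2), Function('r')(Function('C')(19, -5), 571)), Rational(1, 2)) = Pow(Add(Pow(310, 2), Add(571, Mul(-8, Mul(2, -5, Add(-5, 19))))), Rational(1, 2)) = Pow(Add(96100, Add(571, Mul(-8, Mul(2, -5, 14)))), Rational(1, 2)) = Pow(Add(96100, Add(571, Mul(-8, -140))), Rational(1, 2)) = Pow(Add(96100, Add(571, 1120)), Rational(1, 2)) = Pow(Add(96100, 1691), Rational(1, 2)) = Pow(97791, Rational(1, 2))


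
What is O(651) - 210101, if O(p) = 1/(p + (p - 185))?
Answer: -234682816/1117 ≈ -2.1010e+5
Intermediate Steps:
O(p) = 1/(-185 + 2*p) (O(p) = 1/(p + (-185 + p)) = 1/(-185 + 2*p))
O(651) - 210101 = 1/(-185 + 2*651) - 210101 = 1/(-185 + 1302) - 210101 = 1/1117 - 210101 = -234682816/1117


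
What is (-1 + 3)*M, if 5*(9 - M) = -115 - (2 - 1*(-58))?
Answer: 88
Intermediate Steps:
M = 44 (M = 9 - (-115 - (2 - 1*(-58)))/5 = 9 - (-115 - (2 + 58))/5 = 9 - (-115 - 1*60)/5 = 9 - (-115 - 60)/5 = 9 - ⅕*(-175) = 9 + 35 = 44)
(-1 + 3)*M = (-1 + 3)*44 = 2*44 = 88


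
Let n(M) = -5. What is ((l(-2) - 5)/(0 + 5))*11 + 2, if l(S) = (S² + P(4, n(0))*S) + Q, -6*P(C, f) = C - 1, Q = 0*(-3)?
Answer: 2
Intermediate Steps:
Q = 0
P(C, f) = ⅙ - C/6 (P(C, f) = -(C - 1)/6 = -(-1 + C)/6 = ⅙ - C/6)
l(S) = S² - S/2 (l(S) = (S² + (⅙ - ⅙*4)*S) + 0 = (S² + (⅙ - ⅔)*S) + 0 = (S² - S/2) + 0 = S² - S/2)
((l(-2) - 5)/(0 + 5))*11 + 2 = ((-2*(-½ - 2) - 5)/(0 + 5))*11 + 2 = ((-2*(-5/2) - 5)/5)*11 + 2 = ((5 - 5)*(⅕))*11 + 2 = (0*(⅕))*11 + 2 = 0*11 + 2 = 0 + 2 = 2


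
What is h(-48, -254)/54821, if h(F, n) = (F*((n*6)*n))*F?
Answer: 891869184/54821 ≈ 16269.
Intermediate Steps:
h(F, n) = 6*F**2*n**2 (h(F, n) = (F*((6*n)*n))*F = (F*(6*n**2))*F = (6*F*n**2)*F = 6*F**2*n**2)
h(-48, -254)/54821 = (6*(-48)**2*(-254)**2)/54821 = (6*2304*64516)*(1/54821) = 891869184*(1/54821) = 891869184/54821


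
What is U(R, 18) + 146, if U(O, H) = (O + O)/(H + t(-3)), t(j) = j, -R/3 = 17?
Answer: 696/5 ≈ 139.20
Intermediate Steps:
R = -51 (R = -3*17 = -51)
U(O, H) = 2*O/(-3 + H) (U(O, H) = (O + O)/(H - 3) = (2*O)/(-3 + H) = 2*O/(-3 + H))
U(R, 18) + 146 = 2*(-51)/(-3 + 18) + 146 = 2*(-51)/15 + 146 = 2*(-51)*(1/15) + 146 = -34/5 + 146 = 696/5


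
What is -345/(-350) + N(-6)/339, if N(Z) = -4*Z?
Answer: 8357/7910 ≈ 1.0565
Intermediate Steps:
-345/(-350) + N(-6)/339 = -345/(-350) - 4*(-6)/339 = -345*(-1/350) + 24*(1/339) = 69/70 + 8/113 = 8357/7910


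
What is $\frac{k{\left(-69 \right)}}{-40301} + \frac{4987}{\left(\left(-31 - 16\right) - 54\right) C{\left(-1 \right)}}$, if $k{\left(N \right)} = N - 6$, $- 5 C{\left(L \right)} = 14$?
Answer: $\frac{1005011485}{56985614} \approx 17.636$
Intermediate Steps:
$C{\left(L \right)} = - \frac{14}{5}$ ($C{\left(L \right)} = \left(- \frac{1}{5}\right) 14 = - \frac{14}{5}$)
$k{\left(N \right)} = -6 + N$
$\frac{k{\left(-69 \right)}}{-40301} + \frac{4987}{\left(\left(-31 - 16\right) - 54\right) C{\left(-1 \right)}} = \frac{-6 - 69}{-40301} + \frac{4987}{\left(\left(-31 - 16\right) - 54\right) \left(- \frac{14}{5}\right)} = \left(-75\right) \left(- \frac{1}{40301}\right) + \frac{4987}{\left(-47 - 54\right) \left(- \frac{14}{5}\right)} = \frac{75}{40301} + \frac{4987}{\left(-101\right) \left(- \frac{14}{5}\right)} = \frac{75}{40301} + \frac{4987}{\frac{1414}{5}} = \frac{75}{40301} + 4987 \cdot \frac{5}{1414} = \frac{75}{40301} + \frac{24935}{1414} = \frac{1005011485}{56985614}$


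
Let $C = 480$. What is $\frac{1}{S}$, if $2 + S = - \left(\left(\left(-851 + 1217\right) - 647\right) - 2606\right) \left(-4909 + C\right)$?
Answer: $- \frac{1}{12786525} \approx -7.8207 \cdot 10^{-8}$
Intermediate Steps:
$S = -12786525$ ($S = -2 - \left(\left(\left(-851 + 1217\right) - 647\right) - 2606\right) \left(-4909 + 480\right) = -2 - \left(\left(366 - 647\right) - 2606\right) \left(-4429\right) = -2 - \left(-281 - 2606\right) \left(-4429\right) = -2 - \left(-2887\right) \left(-4429\right) = -2 - 12786523 = -12786525$)
$\frac{1}{S} = \frac{1}{-12786525} = - \frac{1}{12786525}$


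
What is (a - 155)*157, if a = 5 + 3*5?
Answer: -21195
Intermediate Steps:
a = 20 (a = 5 + 15 = 20)
(a - 155)*157 = (20 - 155)*157 = -135*157 = -21195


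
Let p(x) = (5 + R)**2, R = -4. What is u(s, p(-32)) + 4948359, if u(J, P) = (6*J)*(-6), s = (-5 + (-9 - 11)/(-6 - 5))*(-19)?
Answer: 54408009/11 ≈ 4.9462e+6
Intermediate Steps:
p(x) = 1 (p(x) = (5 - 4)**2 = 1**2 = 1)
s = 665/11 (s = (-5 - 20/(-11))*(-19) = (-5 - 20*(-1/11))*(-19) = (-5 + 20/11)*(-19) = -35/11*(-19) = 665/11 ≈ 60.455)
u(J, P) = -36*J
u(s, p(-32)) + 4948359 = -36*665/11 + 4948359 = -23940/11 + 4948359 = 54408009/11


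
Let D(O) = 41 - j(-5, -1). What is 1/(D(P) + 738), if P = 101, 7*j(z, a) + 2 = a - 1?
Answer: 7/5457 ≈ 0.0012828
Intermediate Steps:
j(z, a) = -3/7 + a/7 (j(z, a) = -2/7 + (a - 1)/7 = -2/7 + (-1 + a)/7 = -2/7 + (-⅐ + a/7) = -3/7 + a/7)
D(O) = 291/7 (D(O) = 41 - (-3/7 + (⅐)*(-1)) = 41 - (-3/7 - ⅐) = 41 - 1*(-4/7) = 41 + 4/7 = 291/7)
1/(D(P) + 738) = 1/(291/7 + 738) = 1/(5457/7) = 7/5457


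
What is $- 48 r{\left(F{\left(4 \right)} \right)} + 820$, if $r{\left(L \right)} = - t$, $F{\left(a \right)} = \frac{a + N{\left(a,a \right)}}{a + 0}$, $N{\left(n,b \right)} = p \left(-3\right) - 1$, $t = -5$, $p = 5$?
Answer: $580$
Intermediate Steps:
$N{\left(n,b \right)} = -16$ ($N{\left(n,b \right)} = 5 \left(-3\right) - 1 = -15 - 1 = -16$)
$F{\left(a \right)} = \frac{-16 + a}{a}$ ($F{\left(a \right)} = \frac{a - 16}{a + 0} = \frac{-16 + a}{a}$)
$r{\left(L \right)} = 5$ ($r{\left(L \right)} = \left(-1\right) \left(-5\right) = 5$)
$- 48 r{\left(F{\left(4 \right)} \right)} + 820 = \left(-48\right) 5 + 820 = -240 + 820 = 580$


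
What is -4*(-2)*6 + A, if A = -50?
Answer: -2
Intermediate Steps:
-4*(-2)*6 + A = -4*(-2)*6 - 50 = 8*6 - 50 = 48 - 50 = -2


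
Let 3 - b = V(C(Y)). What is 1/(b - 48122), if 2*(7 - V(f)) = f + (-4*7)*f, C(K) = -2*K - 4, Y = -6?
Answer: -1/48234 ≈ -2.0732e-5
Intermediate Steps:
C(K) = -4 - 2*K
V(f) = 7 + 27*f/2 (V(f) = 7 - (f + (-4*7)*f)/2 = 7 - (f - 28*f)/2 = 7 - (-27)*f/2 = 7 + 27*f/2)
b = -112 (b = 3 - (7 + 27*(-4 - 2*(-6))/2) = 3 - (7 + 27*(-4 + 12)/2) = 3 - (7 + (27/2)*8) = 3 - (7 + 108) = 3 - 1*115 = 3 - 115 = -112)
1/(b - 48122) = 1/(-112 - 48122) = 1/(-48234) = -1/48234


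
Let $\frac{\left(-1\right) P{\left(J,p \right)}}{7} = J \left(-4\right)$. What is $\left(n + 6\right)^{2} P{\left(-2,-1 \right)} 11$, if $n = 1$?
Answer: $-30184$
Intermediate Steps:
$P{\left(J,p \right)} = 28 J$ ($P{\left(J,p \right)} = - 7 J \left(-4\right) = - 7 \left(- 4 J\right) = 28 J$)
$\left(n + 6\right)^{2} P{\left(-2,-1 \right)} 11 = \left(1 + 6\right)^{2} \cdot 28 \left(-2\right) 11 = 7^{2} \left(-56\right) 11 = 49 \left(-56\right) 11 = \left(-2744\right) 11 = -30184$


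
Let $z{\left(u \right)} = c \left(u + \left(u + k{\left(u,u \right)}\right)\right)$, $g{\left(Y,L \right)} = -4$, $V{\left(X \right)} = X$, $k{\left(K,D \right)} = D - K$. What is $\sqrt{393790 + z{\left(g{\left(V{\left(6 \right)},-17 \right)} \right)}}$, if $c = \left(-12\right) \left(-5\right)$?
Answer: $\sqrt{393310} \approx 627.14$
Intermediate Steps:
$c = 60$
$z{\left(u \right)} = 120 u$ ($z{\left(u \right)} = 60 \left(u + \left(u + \left(u - u\right)\right)\right) = 60 \left(u + \left(u + 0\right)\right) = 60 \left(u + u\right) = 60 \cdot 2 u = 120 u$)
$\sqrt{393790 + z{\left(g{\left(V{\left(6 \right)},-17 \right)} \right)}} = \sqrt{393790 + 120 \left(-4\right)} = \sqrt{393790 - 480} = \sqrt{393310}$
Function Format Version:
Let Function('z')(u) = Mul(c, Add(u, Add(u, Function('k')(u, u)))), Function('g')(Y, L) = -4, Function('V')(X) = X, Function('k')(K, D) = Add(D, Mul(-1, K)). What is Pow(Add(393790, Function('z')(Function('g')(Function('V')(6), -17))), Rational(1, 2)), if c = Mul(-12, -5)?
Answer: Pow(393310, Rational(1, 2)) ≈ 627.14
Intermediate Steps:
c = 60
Function('z')(u) = Mul(120, u) (Function('z')(u) = Mul(60, Add(u, Add(u, Add(u, Mul(-1, u))))) = Mul(60, Add(u, Add(u, 0))) = Mul(60, Add(u, u)) = Mul(60, Mul(2, u)) = Mul(120, u))
Pow(Add(393790, Function('z')(Function('g')(Function('V')(6), -17))), Rational(1, 2)) = Pow(Add(393790, Mul(120, -4)), Rational(1, 2)) = Pow(Add(393790, -480), Rational(1, 2)) = Pow(393310, Rational(1, 2))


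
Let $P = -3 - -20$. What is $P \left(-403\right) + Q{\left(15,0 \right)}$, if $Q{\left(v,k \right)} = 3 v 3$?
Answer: $-6716$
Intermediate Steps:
$P = 17$ ($P = -3 + 20 = 17$)
$Q{\left(v,k \right)} = 9 v$
$P \left(-403\right) + Q{\left(15,0 \right)} = 17 \left(-403\right) + 9 \cdot 15 = -6851 + 135 = -6716$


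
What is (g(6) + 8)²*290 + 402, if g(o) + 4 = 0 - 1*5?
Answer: 692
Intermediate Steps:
g(o) = -9 (g(o) = -4 + (0 - 1*5) = -4 + (0 - 5) = -4 - 5 = -9)
(g(6) + 8)²*290 + 402 = (-9 + 8)²*290 + 402 = (-1)²*290 + 402 = 1*290 + 402 = 290 + 402 = 692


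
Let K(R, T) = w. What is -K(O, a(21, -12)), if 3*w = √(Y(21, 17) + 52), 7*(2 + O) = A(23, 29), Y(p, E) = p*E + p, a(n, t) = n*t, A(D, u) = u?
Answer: -√430/3 ≈ -6.9121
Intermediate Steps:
Y(p, E) = p + E*p (Y(p, E) = E*p + p = p + E*p)
O = 15/7 (O = -2 + (⅐)*29 = -2 + 29/7 = 15/7 ≈ 2.1429)
w = √430/3 (w = √(21*(1 + 17) + 52)/3 = √(21*18 + 52)/3 = √(378 + 52)/3 = √430/3 ≈ 6.9121)
K(R, T) = √430/3
-K(O, a(21, -12)) = -√430/3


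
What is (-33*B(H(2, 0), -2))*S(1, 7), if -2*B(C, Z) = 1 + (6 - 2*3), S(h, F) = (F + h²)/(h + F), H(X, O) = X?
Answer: 33/2 ≈ 16.500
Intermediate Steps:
S(h, F) = (F + h²)/(F + h)
B(C, Z) = -½ (B(C, Z) = -(1 + (6 - 2*3))/2 = -(1 + (6 - 6))/2 = -(1 + 0)/2 = -½*1 = -½)
(-33*B(H(2, 0), -2))*S(1, 7) = (-33*(-½))*((7 + 1²)/(7 + 1)) = 33*((7 + 1)/8)/2 = 33*((⅛)*8)/2 = (33/2)*1 = 33/2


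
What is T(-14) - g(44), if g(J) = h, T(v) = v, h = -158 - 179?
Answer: 323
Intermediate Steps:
h = -337
g(J) = -337
T(-14) - g(44) = -14 - 1*(-337) = -14 + 337 = 323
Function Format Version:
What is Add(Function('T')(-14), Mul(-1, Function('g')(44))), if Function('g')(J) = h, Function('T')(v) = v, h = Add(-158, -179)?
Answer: 323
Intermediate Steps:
h = -337
Function('g')(J) = -337
Add(Function('T')(-14), Mul(-1, Function('g')(44))) = Add(-14, Mul(-1, -337)) = Add(-14, 337) = 323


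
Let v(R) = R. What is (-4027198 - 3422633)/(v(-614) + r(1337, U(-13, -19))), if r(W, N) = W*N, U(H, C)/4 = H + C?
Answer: 2483277/57250 ≈ 43.376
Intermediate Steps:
U(H, C) = 4*C + 4*H (U(H, C) = 4*(H + C) = 4*(C + H) = 4*C + 4*H)
r(W, N) = N*W
(-4027198 - 3422633)/(v(-614) + r(1337, U(-13, -19))) = (-4027198 - 3422633)/(-614 + (4*(-19) + 4*(-13))*1337) = -7449831/(-614 + (-76 - 52)*1337) = -7449831/(-614 - 128*1337) = -7449831/(-614 - 171136) = -7449831/(-171750) = -7449831*(-1/171750) = 2483277/57250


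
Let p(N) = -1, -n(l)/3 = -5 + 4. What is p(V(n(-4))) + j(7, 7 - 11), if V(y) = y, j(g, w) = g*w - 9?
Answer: -38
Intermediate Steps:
n(l) = 3 (n(l) = -3*(-5 + 4) = -3*(-1) = 3)
j(g, w) = -9 + g*w
p(V(n(-4))) + j(7, 7 - 11) = -1 + (-9 + 7*(7 - 11)) = -1 + (-9 + 7*(-4)) = -1 + (-9 - 28) = -1 - 37 = -38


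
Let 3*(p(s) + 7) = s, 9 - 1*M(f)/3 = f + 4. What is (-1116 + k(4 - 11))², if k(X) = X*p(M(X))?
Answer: 1324801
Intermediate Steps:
M(f) = 15 - 3*f (M(f) = 27 - 3*(f + 4) = 27 - 3*(4 + f) = 27 + (-12 - 3*f) = 15 - 3*f)
p(s) = -7 + s/3
k(X) = X*(-2 - X) (k(X) = X*(-7 + (15 - 3*X)/3) = X*(-7 + (5 - X)) = X*(-2 - X))
(-1116 + k(4 - 11))² = (-1116 - (4 - 11)*(2 + (4 - 11)))² = (-1116 - 1*(-7)*(2 - 7))² = (-1116 - 1*(-7)*(-5))² = (-1116 - 35)² = (-1151)² = 1324801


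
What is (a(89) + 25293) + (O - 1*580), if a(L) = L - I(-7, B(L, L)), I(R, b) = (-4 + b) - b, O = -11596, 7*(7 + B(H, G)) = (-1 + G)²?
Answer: 13210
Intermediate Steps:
B(H, G) = -7 + (-1 + G)²/7
I(R, b) = -4
a(L) = 4 + L (a(L) = L - 1*(-4) = L + 4 = 4 + L)
(a(89) + 25293) + (O - 1*580) = ((4 + 89) + 25293) + (-11596 - 1*580) = (93 + 25293) + (-11596 - 580) = 25386 - 12176 = 13210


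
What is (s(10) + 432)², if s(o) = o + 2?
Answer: 197136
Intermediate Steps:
s(o) = 2 + o
(s(10) + 432)² = ((2 + 10) + 432)² = (12 + 432)² = 444² = 197136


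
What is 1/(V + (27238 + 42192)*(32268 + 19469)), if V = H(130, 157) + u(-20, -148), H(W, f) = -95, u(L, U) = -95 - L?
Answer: 1/3592099740 ≈ 2.7839e-10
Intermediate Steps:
V = -170 (V = -95 + (-95 - 1*(-20)) = -95 + (-95 + 20) = -95 - 75 = -170)
1/(V + (27238 + 42192)*(32268 + 19469)) = 1/(-170 + (27238 + 42192)*(32268 + 19469)) = 1/(-170 + 69430*51737) = 1/(-170 + 3592099910) = 1/3592099740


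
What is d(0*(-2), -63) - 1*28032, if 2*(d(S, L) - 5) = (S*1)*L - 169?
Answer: -56223/2 ≈ -28112.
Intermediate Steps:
d(S, L) = -159/2 + L*S/2 (d(S, L) = 5 + ((S*1)*L - 169)/2 = 5 + (S*L - 169)/2 = 5 + (L*S - 169)/2 = 5 + (-169 + L*S)/2 = 5 + (-169/2 + L*S/2) = -159/2 + L*S/2)
d(0*(-2), -63) - 1*28032 = (-159/2 + (½)*(-63)*(0*(-2))) - 1*28032 = (-159/2 + (½)*(-63)*0) - 28032 = (-159/2 + 0) - 28032 = -159/2 - 28032 = -56223/2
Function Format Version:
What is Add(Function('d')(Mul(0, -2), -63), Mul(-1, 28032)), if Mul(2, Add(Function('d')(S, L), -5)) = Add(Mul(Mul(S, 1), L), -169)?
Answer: Rational(-56223, 2) ≈ -28112.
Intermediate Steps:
Function('d')(S, L) = Add(Rational(-159, 2), Mul(Rational(1, 2), L, S)) (Function('d')(S, L) = Add(5, Mul(Rational(1, 2), Add(Mul(Mul(S, 1), L), -169))) = Add(5, Mul(Rational(1, 2), Add(Mul(S, L), -169))) = Add(5, Mul(Rational(1, 2), Add(Mul(L, S), -169))) = Add(5, Mul(Rational(1, 2), Add(-169, Mul(L, S)))) = Add(5, Add(Rational(-169, 2), Mul(Rational(1, 2), L, S))) = Add(Rational(-159, 2), Mul(Rational(1, 2), L, S)))
Add(Function('d')(Mul(0, -2), -63), Mul(-1, 28032)) = Add(Add(Rational(-159, 2), Mul(Rational(1, 2), -63, Mul(0, -2))), Mul(-1, 28032)) = Add(Add(Rational(-159, 2), Mul(Rational(1, 2), -63, 0)), -28032) = Add(Add(Rational(-159, 2), 0), -28032) = Add(Rational(-159, 2), -28032) = Rational(-56223, 2)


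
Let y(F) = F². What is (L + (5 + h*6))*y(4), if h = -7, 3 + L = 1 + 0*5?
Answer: -624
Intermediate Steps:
L = -2 (L = -3 + (1 + 0*5) = -3 + (1 + 0) = -3 + 1 = -2)
(L + (5 + h*6))*y(4) = (-2 + (5 - 7*6))*4² = (-2 + (5 - 42))*16 = (-2 - 37)*16 = -39*16 = -624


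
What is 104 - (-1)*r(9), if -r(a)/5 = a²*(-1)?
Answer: 509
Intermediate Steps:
r(a) = 5*a² (r(a) = -5*a²*(-1) = -(-5)*a² = 5*a²)
104 - (-1)*r(9) = 104 - (-1)*5*9² = 104 - (-1)*5*81 = 104 - (-1)*405 = 104 - 1*(-405) = 104 + 405 = 509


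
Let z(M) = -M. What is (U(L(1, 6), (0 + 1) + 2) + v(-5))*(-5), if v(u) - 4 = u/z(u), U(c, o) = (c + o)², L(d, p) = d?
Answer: -95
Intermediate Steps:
v(u) = 3 (v(u) = 4 + u/((-u)) = 4 + u*(-1/u) = 4 - 1 = 3)
(U(L(1, 6), (0 + 1) + 2) + v(-5))*(-5) = ((1 + ((0 + 1) + 2))² + 3)*(-5) = ((1 + (1 + 2))² + 3)*(-5) = ((1 + 3)² + 3)*(-5) = (4² + 3)*(-5) = (16 + 3)*(-5) = 19*(-5) = -95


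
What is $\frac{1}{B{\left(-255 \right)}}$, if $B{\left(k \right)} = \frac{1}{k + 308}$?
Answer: $53$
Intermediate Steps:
$B{\left(k \right)} = \frac{1}{308 + k}$
$\frac{1}{B{\left(-255 \right)}} = \frac{1}{\frac{1}{308 - 255}} = \frac{1}{\frac{1}{53}} = 53$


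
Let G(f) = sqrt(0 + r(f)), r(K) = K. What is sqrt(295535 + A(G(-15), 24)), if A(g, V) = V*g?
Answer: sqrt(295535 + 24*I*sqrt(15)) ≈ 543.63 + 0.086*I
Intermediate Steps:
G(f) = sqrt(f) (G(f) = sqrt(0 + f) = sqrt(f))
sqrt(295535 + A(G(-15), 24)) = sqrt(295535 + 24*sqrt(-15)) = sqrt(295535 + 24*(I*sqrt(15))) = sqrt(295535 + 24*I*sqrt(15))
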